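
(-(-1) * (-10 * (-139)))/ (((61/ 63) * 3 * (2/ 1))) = 14595/ 61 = 239.26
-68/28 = -17/7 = -2.43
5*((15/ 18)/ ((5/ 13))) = 65/ 6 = 10.83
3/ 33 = 1/ 11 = 0.09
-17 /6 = -2.83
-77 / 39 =-1.97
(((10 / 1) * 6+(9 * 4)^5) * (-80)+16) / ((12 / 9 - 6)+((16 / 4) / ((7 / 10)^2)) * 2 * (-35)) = 8396699.96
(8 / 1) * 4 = 32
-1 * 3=-3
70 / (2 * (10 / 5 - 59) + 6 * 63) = 35 / 132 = 0.27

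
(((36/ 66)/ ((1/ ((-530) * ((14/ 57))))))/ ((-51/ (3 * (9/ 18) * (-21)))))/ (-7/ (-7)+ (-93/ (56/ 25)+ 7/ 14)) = 2908640/ 2654091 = 1.10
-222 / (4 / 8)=-444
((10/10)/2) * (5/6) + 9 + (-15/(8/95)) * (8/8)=-4049/24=-168.71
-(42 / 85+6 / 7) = -804 / 595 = -1.35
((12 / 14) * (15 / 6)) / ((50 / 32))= 48 / 35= 1.37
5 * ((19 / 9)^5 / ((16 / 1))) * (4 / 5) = 10.48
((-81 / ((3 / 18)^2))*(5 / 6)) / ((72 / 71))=-2396.25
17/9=1.89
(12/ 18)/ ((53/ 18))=12/ 53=0.23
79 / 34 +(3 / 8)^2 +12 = 15737 / 1088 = 14.46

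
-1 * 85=-85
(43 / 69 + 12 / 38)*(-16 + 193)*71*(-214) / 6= -551762513 / 1311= -420871.48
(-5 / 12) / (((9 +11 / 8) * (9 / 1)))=-10 / 2241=-0.00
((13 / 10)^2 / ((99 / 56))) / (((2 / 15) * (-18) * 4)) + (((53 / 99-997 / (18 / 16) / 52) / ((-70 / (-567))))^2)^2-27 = 288702599148252936509 / 903229058160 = 319633869.77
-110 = -110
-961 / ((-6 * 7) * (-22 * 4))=-0.26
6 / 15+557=2787 / 5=557.40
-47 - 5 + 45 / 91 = -4687 / 91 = -51.51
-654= -654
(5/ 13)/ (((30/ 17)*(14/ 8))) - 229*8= -500102/ 273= -1831.88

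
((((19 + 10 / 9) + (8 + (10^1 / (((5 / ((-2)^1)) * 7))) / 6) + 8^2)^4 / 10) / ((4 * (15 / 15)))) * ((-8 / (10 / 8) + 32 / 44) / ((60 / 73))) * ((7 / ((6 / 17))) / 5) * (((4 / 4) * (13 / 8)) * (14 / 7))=-21531733825143543859 / 135025380000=-159464345.33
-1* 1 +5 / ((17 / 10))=33 / 17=1.94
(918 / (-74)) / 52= -459 / 1924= -0.24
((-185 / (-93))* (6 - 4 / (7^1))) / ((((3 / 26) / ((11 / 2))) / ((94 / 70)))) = 9449726 / 13671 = 691.22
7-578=-571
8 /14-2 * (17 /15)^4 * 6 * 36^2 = -112249724 /4375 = -25657.08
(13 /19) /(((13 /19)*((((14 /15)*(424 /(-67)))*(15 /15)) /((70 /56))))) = -5025 /23744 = -0.21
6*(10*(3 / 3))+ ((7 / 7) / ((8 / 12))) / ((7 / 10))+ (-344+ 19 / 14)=-561 / 2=-280.50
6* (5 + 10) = 90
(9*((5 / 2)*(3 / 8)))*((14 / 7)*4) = 135 / 2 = 67.50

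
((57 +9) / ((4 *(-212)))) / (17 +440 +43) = -33 / 212000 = -0.00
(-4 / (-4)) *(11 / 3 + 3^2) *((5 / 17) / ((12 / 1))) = 0.31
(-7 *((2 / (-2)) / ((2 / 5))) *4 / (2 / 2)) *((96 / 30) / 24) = 28 / 3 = 9.33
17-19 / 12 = 185 / 12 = 15.42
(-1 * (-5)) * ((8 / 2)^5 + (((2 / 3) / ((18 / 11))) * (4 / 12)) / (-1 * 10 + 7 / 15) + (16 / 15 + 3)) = 1804232 / 351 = 5140.26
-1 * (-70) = 70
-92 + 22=-70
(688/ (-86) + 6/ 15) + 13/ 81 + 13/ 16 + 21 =93137/ 6480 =14.37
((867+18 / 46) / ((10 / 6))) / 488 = 5985 / 5612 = 1.07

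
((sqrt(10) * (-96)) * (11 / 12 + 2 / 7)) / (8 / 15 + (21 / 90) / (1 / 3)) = -24240 * sqrt(10) / 259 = -295.96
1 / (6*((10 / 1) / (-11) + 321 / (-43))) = -473 / 23766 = -0.02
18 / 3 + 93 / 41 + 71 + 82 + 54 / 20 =67227 / 410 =163.97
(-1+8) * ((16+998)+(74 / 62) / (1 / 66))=237132 / 31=7649.42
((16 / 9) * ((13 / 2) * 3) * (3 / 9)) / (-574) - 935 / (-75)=160747 / 12915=12.45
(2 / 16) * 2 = 1 / 4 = 0.25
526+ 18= 544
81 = 81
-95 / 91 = -1.04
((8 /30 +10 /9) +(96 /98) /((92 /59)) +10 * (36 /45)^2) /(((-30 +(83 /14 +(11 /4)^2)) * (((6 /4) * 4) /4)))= -2728384 /8037603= -0.34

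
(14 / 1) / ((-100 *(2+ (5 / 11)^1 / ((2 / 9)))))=-0.03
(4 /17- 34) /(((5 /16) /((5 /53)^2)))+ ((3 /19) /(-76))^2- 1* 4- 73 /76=-5.92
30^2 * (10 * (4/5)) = 7200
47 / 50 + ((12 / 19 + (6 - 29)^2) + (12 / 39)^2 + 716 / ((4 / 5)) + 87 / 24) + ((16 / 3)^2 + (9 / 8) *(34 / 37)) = 311961646469 / 213852600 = 1458.77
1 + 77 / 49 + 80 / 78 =982 / 273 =3.60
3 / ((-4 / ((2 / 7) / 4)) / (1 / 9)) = -1 / 168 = -0.01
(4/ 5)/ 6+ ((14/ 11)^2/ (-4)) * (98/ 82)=-26093/ 74415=-0.35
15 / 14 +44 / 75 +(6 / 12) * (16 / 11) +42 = 44.39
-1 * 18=-18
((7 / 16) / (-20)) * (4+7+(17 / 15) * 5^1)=-0.36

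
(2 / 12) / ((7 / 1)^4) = 0.00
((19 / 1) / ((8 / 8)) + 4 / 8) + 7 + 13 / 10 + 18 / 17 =2453 / 85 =28.86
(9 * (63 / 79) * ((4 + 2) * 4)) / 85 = 13608 / 6715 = 2.03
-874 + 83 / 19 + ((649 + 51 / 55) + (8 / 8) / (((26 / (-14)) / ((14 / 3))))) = -9056459 / 40755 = -222.22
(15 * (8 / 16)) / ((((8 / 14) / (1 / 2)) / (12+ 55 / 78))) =34685 / 416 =83.38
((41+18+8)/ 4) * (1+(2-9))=-100.50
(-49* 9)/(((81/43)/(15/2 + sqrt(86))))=-2107* sqrt(86)/9 - 10535/6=-3926.89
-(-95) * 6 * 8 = 4560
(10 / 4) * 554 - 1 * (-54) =1439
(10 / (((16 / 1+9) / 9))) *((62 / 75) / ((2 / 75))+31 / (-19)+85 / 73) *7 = 5335974 / 6935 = 769.43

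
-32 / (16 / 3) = -6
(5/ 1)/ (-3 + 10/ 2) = 5/ 2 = 2.50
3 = 3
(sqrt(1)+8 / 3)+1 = 14 / 3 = 4.67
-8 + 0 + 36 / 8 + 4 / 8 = -3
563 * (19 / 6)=1782.83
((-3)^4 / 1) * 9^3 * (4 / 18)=13122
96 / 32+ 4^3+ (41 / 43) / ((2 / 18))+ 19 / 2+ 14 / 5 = 37789 / 430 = 87.88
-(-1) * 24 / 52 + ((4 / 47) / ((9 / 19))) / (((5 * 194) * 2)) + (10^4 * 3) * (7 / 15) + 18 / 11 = 410781859217 / 29337165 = 14002.10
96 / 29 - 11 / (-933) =89887 / 27057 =3.32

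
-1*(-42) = 42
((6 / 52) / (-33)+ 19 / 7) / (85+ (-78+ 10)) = 5427 / 34034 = 0.16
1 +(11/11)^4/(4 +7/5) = 32/27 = 1.19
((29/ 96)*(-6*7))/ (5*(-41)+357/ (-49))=1421/ 23776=0.06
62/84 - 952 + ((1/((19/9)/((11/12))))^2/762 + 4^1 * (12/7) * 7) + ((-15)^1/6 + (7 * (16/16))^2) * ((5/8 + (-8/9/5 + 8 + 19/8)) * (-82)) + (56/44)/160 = -71454547734853/1694505120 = -42168.39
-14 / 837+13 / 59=10055 / 49383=0.20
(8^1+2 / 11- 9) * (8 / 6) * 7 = -84 / 11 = -7.64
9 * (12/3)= 36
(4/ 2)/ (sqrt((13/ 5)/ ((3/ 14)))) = sqrt(2730)/ 91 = 0.57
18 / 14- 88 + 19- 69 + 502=365.29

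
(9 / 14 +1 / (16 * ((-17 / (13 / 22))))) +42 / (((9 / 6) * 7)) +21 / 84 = 4.89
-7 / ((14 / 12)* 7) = -6 / 7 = -0.86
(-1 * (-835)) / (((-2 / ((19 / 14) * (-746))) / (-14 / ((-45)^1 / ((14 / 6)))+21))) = 495898651 / 54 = 9183308.35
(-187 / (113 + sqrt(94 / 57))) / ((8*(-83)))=1204467 / 483218696 - 187*sqrt(5358) / 483218696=0.00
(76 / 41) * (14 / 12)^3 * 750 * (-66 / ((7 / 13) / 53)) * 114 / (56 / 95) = -227431579375 / 82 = -2773555846.04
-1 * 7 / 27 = -7 / 27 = -0.26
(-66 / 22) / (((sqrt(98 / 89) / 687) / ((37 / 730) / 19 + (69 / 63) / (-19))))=11000931 * sqrt(178) / 1359260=107.98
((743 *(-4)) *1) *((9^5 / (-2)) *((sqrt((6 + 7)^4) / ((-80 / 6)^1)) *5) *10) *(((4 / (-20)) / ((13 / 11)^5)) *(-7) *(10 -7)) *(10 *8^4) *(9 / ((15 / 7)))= -17428279733400431.98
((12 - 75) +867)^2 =646416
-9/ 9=-1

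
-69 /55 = -1.25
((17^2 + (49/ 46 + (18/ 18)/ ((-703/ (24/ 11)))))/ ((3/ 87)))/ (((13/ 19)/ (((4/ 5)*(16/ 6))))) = 9575133232/ 365079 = 26227.57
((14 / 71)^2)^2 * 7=268912 / 25411681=0.01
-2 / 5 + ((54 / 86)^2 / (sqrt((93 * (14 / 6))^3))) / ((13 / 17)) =-0.40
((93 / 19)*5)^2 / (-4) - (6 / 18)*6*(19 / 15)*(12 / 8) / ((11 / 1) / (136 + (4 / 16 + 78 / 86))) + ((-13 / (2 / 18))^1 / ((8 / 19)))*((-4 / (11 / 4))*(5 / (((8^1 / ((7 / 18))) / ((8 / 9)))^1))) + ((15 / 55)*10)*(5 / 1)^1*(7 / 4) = -85.93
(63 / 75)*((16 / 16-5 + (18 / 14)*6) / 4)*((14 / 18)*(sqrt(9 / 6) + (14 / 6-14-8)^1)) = -5369 / 450 + 91*sqrt(6) / 300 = -11.19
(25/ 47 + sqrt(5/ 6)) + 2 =sqrt(30)/ 6 + 119/ 47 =3.44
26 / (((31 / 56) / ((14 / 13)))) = 1568 / 31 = 50.58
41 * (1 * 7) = 287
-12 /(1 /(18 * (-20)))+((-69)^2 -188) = 8893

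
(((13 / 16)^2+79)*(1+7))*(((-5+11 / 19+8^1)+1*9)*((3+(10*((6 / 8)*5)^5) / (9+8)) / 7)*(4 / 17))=2661851365707 / 22491136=118351.13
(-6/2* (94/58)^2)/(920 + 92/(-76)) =-41971/4893779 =-0.01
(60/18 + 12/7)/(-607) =-106/12747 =-0.01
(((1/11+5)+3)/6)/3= 89/198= 0.45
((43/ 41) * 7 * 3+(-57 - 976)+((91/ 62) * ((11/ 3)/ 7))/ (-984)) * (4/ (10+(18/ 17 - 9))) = -3145560031/ 1601460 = -1964.18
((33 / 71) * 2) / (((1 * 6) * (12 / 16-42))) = -4 / 1065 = -0.00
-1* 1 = -1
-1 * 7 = -7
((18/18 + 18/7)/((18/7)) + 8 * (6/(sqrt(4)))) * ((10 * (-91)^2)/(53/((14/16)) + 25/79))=10463913005/303039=34529.92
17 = 17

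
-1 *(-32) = 32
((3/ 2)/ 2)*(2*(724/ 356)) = 543/ 178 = 3.05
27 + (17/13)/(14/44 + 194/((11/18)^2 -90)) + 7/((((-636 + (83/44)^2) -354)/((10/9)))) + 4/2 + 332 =2020362154905577/5607695439099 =360.28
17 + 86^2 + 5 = 7418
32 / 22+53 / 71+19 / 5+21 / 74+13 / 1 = 5572731 / 288970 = 19.28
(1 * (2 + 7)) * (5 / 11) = 45 / 11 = 4.09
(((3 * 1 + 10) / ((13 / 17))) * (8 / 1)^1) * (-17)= -2312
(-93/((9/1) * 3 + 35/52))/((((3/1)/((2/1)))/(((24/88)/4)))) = -2418/15829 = -0.15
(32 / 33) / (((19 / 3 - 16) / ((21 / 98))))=-48 / 2233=-0.02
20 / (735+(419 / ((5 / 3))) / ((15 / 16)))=500 / 25079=0.02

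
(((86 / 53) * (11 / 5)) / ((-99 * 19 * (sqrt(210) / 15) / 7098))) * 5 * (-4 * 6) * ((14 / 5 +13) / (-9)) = -9185488 * sqrt(210) / 45315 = -2937.45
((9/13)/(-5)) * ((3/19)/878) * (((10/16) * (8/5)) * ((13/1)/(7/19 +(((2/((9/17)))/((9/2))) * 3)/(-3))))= 2187/3182750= 0.00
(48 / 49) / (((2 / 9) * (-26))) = -108 / 637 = -0.17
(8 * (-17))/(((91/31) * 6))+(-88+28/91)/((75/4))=-16924/1365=-12.40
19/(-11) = -19/11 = -1.73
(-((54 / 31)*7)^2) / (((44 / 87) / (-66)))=18646362 / 961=19403.08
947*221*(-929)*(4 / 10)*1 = -388855246 / 5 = -77771049.20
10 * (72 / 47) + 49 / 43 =16.46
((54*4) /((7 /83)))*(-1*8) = -143424 /7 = -20489.14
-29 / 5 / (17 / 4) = -1.36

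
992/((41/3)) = 2976/41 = 72.59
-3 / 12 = -1 / 4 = -0.25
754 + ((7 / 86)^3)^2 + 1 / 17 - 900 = -1003731308372383 / 6877642997312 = -145.94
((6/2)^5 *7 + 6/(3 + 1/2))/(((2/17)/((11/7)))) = 2228853/98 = 22743.40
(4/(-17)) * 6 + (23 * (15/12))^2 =224441/272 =825.15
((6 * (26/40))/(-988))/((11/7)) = -21/8360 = -0.00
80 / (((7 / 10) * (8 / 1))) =14.29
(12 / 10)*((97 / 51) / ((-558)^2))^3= 912673 / 3336833030784075465120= 0.00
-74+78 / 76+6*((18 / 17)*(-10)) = -88181 / 646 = -136.50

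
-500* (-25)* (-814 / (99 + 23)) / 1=-5087500 / 61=-83401.64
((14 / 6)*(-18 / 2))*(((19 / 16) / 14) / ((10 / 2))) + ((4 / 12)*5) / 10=-91 / 480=-0.19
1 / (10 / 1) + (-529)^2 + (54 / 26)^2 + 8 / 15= 1418818951 / 5070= 279845.95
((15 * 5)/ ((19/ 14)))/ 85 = 210/ 323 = 0.65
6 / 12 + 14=29 / 2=14.50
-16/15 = -1.07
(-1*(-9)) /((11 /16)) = 144 /11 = 13.09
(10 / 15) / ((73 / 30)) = 20 / 73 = 0.27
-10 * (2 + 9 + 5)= -160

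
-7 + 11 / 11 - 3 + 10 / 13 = -8.23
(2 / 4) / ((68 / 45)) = 45 / 136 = 0.33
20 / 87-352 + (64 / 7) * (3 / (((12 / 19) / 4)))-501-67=-454348 / 609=-746.06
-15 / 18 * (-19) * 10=475 / 3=158.33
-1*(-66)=66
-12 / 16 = -3 / 4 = -0.75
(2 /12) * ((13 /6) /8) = 13 /288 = 0.05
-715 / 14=-51.07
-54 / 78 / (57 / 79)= -237 / 247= -0.96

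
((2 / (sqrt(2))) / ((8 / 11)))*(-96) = -132*sqrt(2) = -186.68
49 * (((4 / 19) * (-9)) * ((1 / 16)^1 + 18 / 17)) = -134505 / 1292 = -104.11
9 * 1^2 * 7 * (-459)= -28917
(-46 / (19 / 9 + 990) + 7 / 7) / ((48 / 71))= 604565 / 428592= 1.41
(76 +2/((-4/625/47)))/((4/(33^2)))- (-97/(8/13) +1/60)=-59667349/15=-3977823.27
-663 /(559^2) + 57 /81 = 455326 /648999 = 0.70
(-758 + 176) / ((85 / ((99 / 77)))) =-5238 / 595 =-8.80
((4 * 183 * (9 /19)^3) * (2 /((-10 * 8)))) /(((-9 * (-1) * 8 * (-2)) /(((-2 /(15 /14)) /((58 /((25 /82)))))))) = -0.00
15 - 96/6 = -1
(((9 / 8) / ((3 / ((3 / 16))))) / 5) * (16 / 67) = 9 / 2680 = 0.00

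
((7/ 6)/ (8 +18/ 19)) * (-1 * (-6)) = 133/ 170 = 0.78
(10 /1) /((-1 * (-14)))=5 /7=0.71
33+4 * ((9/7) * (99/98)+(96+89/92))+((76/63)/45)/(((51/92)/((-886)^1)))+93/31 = 62933299091/162947295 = 386.22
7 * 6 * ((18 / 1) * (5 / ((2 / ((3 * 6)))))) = 34020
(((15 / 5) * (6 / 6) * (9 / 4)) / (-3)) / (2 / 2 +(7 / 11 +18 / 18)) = -99 / 116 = -0.85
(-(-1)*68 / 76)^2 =289 / 361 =0.80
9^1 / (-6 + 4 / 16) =-36 / 23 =-1.57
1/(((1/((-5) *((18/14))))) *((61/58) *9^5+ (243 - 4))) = -2610/25310957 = -0.00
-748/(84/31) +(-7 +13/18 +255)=-3443/126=-27.33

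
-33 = -33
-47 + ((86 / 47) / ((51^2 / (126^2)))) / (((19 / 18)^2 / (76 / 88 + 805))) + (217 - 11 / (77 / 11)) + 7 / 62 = 193043009355199 / 23409132362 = 8246.48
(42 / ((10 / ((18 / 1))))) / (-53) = -378 / 265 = -1.43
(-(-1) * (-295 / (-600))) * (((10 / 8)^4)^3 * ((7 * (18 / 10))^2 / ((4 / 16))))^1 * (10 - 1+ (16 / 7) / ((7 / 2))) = 1471658203125 / 33554432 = 43858.83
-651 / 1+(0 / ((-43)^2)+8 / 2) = -647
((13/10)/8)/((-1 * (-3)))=13/240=0.05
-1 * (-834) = 834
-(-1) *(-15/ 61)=-15/ 61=-0.25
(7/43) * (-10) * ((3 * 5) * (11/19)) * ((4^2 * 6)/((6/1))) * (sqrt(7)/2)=-92400 * sqrt(7)/817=-299.23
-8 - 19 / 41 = -347 / 41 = -8.46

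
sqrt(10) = 3.16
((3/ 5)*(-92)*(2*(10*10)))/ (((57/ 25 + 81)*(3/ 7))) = -322000/ 1041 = -309.32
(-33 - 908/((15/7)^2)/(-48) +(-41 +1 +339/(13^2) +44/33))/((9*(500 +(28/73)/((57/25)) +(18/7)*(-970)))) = 290361363817/79509353274000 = 0.00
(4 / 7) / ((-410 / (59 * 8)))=-944 / 1435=-0.66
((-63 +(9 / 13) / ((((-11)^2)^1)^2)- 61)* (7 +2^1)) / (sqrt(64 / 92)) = -1338.04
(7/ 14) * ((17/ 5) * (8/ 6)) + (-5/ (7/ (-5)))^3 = 246037/ 5145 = 47.82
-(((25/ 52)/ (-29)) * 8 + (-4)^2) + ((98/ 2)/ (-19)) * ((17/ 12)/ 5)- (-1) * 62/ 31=-6273961/ 429780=-14.60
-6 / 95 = -0.06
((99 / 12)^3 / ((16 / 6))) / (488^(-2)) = 401164731 / 8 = 50145591.38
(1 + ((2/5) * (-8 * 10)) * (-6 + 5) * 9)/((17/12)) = 204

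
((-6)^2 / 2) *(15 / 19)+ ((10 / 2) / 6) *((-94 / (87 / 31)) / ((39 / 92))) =-9985850 / 193401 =-51.63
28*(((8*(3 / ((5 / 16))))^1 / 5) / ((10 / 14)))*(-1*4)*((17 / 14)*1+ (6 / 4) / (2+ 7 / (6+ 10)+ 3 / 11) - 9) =17418.51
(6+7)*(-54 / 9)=-78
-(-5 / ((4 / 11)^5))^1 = 805255 / 1024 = 786.38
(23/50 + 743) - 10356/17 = 114141/850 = 134.28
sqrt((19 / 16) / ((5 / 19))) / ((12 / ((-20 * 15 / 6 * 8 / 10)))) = -19 * sqrt(5) / 6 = -7.08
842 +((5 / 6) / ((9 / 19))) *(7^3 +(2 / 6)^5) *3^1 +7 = 5815888 / 2187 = 2659.30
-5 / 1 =-5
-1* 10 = -10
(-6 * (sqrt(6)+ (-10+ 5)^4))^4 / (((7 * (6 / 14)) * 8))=52735185000 * sqrt(6)+ 8240505470694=8369679765435.27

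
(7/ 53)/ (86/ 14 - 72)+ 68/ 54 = 1.26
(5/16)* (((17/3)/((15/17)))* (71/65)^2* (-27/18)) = -1456849/405600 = -3.59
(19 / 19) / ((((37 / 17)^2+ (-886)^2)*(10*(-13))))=-289 / 29492477690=-0.00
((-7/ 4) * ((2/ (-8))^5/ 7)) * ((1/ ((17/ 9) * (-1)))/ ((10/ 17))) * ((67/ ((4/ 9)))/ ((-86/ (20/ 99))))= 603/ 7749632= 0.00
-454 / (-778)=227 / 389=0.58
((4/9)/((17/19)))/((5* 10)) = 38/3825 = 0.01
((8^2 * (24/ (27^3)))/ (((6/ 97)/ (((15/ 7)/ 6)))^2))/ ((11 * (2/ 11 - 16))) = -3763600/ 251725887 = -0.01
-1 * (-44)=44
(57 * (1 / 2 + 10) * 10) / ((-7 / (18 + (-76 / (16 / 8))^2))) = -1250010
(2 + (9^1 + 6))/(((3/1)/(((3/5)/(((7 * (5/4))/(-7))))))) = -68/25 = -2.72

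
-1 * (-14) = 14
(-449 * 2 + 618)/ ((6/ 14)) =-1960/ 3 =-653.33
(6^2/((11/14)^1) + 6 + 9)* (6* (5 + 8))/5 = 52182/55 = 948.76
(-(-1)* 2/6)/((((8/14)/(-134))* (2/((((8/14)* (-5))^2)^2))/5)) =-13400000/1029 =-13022.35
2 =2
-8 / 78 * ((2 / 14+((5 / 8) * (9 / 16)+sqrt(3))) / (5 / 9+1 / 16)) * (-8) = 5316 / 8099+1536 * sqrt(3) / 1157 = 2.96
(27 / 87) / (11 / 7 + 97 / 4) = 84 / 6989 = 0.01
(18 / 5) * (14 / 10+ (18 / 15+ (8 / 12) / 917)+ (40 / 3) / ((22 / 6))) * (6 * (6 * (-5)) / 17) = -203839848 / 857395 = -237.74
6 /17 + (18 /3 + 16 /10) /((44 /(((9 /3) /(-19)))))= 609 /1870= 0.33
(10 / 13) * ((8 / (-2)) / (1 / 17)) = -680 / 13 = -52.31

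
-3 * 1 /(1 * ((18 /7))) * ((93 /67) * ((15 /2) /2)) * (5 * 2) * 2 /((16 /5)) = -81375 /2144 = -37.95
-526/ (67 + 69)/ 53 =-263/ 3604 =-0.07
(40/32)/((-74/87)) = -435/296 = -1.47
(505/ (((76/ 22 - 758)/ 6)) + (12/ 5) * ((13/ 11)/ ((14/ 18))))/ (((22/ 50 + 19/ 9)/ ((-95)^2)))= -9575209125/ 7336868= -1305.08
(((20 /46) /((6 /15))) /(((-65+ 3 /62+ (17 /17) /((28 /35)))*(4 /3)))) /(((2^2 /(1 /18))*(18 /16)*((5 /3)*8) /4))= -155 /3270186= -0.00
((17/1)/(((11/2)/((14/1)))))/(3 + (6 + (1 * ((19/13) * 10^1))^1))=6188/3377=1.83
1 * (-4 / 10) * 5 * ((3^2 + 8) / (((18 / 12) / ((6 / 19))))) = -136 / 19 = -7.16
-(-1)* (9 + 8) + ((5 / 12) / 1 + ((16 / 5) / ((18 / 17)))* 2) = 4223 / 180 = 23.46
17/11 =1.55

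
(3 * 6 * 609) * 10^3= 10962000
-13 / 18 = -0.72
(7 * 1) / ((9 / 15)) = 35 / 3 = 11.67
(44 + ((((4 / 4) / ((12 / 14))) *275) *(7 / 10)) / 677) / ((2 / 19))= 6842869 / 16248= 421.15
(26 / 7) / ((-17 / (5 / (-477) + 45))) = -557960 / 56763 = -9.83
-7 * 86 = -602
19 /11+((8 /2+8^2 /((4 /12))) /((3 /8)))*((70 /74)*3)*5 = 3019103 /407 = 7417.94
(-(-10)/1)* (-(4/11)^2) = -160/121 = -1.32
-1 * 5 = -5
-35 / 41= -0.85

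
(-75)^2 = 5625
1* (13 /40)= 13 /40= 0.32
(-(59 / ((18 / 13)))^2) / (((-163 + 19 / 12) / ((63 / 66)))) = 316771 / 29502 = 10.74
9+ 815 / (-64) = -239 / 64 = -3.73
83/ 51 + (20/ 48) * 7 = 309/ 68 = 4.54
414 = 414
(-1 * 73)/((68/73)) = -5329/68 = -78.37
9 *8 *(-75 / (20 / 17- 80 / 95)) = -16150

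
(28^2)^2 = 614656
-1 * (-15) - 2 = 13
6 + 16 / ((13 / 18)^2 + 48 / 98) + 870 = 14319948 / 16057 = 891.82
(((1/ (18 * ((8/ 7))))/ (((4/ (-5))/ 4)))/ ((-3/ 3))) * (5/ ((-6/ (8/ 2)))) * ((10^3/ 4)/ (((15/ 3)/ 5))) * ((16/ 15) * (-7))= 122500/ 81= 1512.35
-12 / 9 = -1.33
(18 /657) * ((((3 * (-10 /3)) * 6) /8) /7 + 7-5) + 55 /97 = 29366 /49567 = 0.59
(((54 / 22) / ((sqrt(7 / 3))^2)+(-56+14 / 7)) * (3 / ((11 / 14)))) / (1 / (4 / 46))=-48924 / 2783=-17.58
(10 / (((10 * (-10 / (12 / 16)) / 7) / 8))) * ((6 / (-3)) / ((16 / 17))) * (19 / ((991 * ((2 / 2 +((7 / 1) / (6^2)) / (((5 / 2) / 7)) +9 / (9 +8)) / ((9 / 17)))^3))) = 4743110925 / 1666212045713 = 0.00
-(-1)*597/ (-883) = -597/ 883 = -0.68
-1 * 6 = -6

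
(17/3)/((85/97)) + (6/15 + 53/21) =986/105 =9.39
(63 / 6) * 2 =21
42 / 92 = 21 / 46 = 0.46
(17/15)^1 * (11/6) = 187/90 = 2.08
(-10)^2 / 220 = 5 / 11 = 0.45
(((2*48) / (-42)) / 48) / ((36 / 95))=-95 / 756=-0.13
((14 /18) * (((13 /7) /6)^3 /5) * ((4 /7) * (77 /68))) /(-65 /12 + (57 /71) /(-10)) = -1715857 /3160030482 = -0.00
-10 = -10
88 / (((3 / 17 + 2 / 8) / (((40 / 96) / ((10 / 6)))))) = 1496 / 29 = 51.59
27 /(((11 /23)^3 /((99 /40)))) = 2956581 /4840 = 610.86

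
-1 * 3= -3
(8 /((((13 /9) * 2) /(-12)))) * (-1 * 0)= 0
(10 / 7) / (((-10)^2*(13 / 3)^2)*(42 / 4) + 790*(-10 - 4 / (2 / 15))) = -3 / 24955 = -0.00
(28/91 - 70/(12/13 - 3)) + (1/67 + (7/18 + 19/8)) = 6921563/188136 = 36.79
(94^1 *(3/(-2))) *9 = -1269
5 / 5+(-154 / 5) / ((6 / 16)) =-1217 / 15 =-81.13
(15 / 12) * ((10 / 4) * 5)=125 / 8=15.62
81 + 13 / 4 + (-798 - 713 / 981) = -2803607 / 3924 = -714.48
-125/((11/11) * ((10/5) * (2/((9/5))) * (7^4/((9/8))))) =-2025/76832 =-0.03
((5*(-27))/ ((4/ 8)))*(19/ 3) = -1710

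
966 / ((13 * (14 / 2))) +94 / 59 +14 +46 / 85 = 1743952 / 65195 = 26.75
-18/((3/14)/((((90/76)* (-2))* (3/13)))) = 11340/247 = 45.91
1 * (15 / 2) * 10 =75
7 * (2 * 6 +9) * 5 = 735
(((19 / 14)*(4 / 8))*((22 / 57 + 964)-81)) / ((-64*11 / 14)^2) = 352471 / 1486848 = 0.24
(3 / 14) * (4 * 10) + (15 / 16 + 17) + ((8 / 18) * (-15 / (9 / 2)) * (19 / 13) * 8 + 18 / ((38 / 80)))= 35166661 / 746928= 47.08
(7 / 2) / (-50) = -7 / 100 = -0.07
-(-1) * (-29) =-29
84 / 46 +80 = 1882 / 23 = 81.83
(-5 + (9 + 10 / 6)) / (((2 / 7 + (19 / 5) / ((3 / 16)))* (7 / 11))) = 935 / 2158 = 0.43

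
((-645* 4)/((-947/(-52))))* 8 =-1073280/947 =-1133.35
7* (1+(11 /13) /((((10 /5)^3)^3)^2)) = 23855181 /3407872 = 7.00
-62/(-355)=62/355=0.17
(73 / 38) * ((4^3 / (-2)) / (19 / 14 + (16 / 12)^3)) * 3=-1324512 / 26771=-49.48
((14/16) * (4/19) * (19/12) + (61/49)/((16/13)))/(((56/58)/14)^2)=2577665/9408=273.99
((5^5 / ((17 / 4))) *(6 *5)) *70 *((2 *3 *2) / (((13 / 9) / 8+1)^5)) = 195039697305600 / 24137569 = 8080337.22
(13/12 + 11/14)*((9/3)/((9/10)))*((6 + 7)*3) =10205/42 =242.98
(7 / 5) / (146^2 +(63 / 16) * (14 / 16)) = 896 / 13644445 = 0.00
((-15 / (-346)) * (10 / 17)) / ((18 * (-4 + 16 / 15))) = -125 / 258808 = -0.00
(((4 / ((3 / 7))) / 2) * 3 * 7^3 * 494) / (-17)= -139540.47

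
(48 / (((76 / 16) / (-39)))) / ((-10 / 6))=22464 / 95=236.46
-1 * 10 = -10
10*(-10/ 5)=-20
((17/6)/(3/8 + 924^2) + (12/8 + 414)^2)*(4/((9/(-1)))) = -14150032015385/184415697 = -76729.00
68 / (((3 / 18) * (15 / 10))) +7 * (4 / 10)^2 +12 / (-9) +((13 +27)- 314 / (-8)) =105311 / 300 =351.04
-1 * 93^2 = -8649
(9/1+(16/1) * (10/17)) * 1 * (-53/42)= -16589/714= -23.23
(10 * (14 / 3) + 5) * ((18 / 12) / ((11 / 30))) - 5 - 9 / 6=4507 / 22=204.86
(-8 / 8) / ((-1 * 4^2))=1 / 16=0.06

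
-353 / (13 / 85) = -30005 / 13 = -2308.08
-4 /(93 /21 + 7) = -7 /20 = -0.35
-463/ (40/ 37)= -17131/ 40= -428.28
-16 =-16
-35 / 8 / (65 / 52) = -7 / 2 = -3.50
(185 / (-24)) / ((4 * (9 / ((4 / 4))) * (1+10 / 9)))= -185 / 1824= -0.10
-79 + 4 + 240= 165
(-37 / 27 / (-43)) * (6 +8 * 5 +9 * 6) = 3700 / 1161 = 3.19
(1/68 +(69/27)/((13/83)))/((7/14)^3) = 259858/1989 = 130.65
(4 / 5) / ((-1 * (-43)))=4 / 215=0.02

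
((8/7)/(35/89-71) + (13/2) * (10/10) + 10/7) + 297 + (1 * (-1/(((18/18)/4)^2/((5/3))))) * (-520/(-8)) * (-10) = 17638.25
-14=-14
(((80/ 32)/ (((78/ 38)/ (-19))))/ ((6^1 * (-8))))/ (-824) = -0.00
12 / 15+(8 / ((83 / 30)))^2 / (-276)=609788 / 792235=0.77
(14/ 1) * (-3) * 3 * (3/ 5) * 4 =-1512/ 5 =-302.40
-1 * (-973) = 973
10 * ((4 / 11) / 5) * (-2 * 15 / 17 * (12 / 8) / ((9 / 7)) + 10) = 1080 / 187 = 5.78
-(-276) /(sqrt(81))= 92 /3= 30.67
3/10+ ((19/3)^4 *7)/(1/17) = 155082233/810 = 191459.55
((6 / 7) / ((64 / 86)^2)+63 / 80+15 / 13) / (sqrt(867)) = 270937* sqrt(3) / 3960320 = 0.12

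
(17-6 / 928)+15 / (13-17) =6145 / 464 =13.24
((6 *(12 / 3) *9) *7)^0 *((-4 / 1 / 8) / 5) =-1 / 10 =-0.10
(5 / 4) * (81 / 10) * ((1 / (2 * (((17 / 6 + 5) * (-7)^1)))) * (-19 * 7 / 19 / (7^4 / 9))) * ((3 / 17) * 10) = 32805 / 7673596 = 0.00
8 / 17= 0.47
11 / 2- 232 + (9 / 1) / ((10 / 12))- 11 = -2267 / 10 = -226.70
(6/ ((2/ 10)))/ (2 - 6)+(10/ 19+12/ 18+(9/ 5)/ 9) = -3481/ 570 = -6.11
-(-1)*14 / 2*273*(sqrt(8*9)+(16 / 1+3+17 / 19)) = 11466*sqrt(2)+722358 / 19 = 54234.21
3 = 3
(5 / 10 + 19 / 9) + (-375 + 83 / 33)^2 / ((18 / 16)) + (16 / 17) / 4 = 41098316327 / 333234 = 123331.70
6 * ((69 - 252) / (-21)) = 366 / 7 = 52.29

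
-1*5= -5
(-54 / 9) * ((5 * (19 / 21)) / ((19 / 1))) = -10 / 7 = -1.43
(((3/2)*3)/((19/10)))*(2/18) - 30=-565/19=-29.74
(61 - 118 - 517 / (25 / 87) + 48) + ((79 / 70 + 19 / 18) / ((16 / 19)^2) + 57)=-1748.08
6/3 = 2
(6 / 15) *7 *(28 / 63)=56 / 45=1.24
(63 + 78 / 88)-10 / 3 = 7993 / 132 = 60.55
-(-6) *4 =24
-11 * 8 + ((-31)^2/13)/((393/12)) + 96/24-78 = -272042/1703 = -159.74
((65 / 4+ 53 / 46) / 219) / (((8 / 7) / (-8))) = -11207 / 20148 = -0.56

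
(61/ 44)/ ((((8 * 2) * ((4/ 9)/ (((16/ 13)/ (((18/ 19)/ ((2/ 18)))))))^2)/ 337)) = 7421077/ 2409264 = 3.08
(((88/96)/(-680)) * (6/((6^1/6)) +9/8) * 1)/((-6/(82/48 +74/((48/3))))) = 0.01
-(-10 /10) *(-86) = -86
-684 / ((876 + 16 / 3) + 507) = -0.49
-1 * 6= -6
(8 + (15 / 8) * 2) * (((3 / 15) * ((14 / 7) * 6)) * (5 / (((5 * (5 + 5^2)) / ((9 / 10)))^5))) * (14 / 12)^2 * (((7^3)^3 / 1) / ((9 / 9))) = 7527682910601 / 125000000000000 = 0.06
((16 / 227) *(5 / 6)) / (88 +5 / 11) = 440 / 662613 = 0.00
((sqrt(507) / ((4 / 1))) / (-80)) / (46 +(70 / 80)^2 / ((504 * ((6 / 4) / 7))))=-0.00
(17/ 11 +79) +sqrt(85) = sqrt(85) +886/ 11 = 89.76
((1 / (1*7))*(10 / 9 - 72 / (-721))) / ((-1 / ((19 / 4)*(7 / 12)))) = -74651 / 155736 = -0.48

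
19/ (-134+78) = -19/ 56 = -0.34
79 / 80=0.99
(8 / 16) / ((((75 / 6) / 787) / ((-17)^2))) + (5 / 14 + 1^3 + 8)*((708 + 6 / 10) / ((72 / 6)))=13510363 / 1400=9650.26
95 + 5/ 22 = 2095/ 22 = 95.23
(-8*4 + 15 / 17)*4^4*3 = -406272 / 17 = -23898.35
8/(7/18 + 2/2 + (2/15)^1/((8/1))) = 1440/253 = 5.69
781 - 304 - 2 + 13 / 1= 488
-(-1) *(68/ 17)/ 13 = 4/ 13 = 0.31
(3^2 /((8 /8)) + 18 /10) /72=3 /20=0.15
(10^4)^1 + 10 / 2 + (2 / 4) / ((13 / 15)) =260145 / 26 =10005.58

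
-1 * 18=-18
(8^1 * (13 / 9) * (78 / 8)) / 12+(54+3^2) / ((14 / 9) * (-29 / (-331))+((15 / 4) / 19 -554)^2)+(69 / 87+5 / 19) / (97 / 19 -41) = 8792112197466727849 / 939361578843161430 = 9.36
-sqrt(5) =-2.24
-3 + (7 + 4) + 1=9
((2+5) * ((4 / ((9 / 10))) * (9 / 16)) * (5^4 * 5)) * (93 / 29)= 10171875 / 58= 175377.16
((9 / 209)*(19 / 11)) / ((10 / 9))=0.07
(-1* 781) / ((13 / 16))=-12496 / 13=-961.23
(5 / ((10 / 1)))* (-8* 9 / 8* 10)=-45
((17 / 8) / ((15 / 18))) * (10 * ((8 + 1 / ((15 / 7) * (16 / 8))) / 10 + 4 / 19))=100181 / 3800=26.36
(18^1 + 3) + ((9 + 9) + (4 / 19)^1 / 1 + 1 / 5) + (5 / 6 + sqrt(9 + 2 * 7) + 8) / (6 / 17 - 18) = 1330721 / 34200 - 17 * sqrt(23) / 300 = 38.64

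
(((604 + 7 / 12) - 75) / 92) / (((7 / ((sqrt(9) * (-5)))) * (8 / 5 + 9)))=-158875 / 136528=-1.16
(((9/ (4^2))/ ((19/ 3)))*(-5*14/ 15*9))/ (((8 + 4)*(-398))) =189/ 241984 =0.00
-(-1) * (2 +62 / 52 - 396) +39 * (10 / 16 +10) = 2243 / 104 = 21.57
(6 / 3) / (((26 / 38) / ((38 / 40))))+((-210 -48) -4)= -33699 / 130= -259.22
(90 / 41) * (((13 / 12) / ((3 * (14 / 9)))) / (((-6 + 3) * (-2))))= 195 / 2296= 0.08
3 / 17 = 0.18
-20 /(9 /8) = -160 /9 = -17.78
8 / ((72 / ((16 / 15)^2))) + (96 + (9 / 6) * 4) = 206806 / 2025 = 102.13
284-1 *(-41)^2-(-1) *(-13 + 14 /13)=-18316 /13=-1408.92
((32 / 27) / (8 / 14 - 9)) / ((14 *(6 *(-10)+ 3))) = 16 / 90801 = 0.00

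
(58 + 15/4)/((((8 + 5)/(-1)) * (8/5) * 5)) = -19/32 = -0.59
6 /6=1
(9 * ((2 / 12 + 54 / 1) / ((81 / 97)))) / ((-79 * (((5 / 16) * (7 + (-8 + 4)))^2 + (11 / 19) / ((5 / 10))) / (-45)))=383344000 / 2347959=163.27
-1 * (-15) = 15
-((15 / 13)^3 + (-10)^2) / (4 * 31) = -223075 / 272428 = -0.82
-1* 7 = -7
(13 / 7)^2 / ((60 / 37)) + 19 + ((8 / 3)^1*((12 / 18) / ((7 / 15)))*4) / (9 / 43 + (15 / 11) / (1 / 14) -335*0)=588219977 / 26839260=21.92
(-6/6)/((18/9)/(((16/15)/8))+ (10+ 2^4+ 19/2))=-2/101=-0.02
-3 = -3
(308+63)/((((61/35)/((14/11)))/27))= 4908330/671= 7314.95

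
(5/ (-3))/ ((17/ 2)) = -10/ 51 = -0.20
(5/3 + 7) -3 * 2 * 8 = -118/3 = -39.33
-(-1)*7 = 7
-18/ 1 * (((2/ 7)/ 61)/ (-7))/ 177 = 12/ 176351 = 0.00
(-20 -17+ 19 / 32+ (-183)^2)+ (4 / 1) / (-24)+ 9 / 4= 33454.68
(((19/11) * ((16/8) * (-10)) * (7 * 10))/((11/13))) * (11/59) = -345800/649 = -532.82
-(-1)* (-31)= -31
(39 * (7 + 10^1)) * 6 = 3978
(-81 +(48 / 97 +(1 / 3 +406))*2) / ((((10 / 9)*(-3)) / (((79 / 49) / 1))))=-16843037 / 47530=-354.37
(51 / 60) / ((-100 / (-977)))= 16609 / 2000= 8.30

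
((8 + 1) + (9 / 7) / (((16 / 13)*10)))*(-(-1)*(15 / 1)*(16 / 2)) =30591 / 28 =1092.54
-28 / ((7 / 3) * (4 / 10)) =-30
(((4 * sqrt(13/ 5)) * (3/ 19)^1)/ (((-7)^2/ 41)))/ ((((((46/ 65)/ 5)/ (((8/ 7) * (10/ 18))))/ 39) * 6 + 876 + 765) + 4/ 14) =4157400 * sqrt(65)/ 64560912269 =0.00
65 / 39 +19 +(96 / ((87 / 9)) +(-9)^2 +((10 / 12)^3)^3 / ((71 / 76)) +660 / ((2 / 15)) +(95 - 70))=26387771308387 / 5187494016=5086.81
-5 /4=-1.25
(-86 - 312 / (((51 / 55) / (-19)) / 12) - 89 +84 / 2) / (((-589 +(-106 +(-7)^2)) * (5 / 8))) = -274084 / 1445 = -189.68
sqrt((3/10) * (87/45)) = sqrt(58)/10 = 0.76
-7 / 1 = -7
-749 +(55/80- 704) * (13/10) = -266129/160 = -1663.31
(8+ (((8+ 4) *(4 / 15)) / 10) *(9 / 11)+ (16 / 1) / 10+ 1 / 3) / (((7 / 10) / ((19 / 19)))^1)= 16822 / 1155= 14.56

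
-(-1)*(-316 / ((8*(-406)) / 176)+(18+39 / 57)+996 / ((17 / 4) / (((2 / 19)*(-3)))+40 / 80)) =-49245829 / 1199527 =-41.05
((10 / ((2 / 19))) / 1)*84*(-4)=-31920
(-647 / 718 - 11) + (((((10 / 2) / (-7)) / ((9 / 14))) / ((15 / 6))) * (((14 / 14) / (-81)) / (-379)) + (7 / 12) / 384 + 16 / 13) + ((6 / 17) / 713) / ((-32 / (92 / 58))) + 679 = 668.33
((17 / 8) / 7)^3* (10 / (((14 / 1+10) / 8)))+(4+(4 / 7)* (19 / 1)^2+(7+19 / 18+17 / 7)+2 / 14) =174654815 / 790272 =221.01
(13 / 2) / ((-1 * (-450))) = 13 / 900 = 0.01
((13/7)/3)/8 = 13/168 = 0.08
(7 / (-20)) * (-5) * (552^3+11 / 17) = 20015396429 / 68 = 294344065.13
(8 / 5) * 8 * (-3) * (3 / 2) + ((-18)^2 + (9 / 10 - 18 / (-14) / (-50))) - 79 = 32948 / 175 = 188.27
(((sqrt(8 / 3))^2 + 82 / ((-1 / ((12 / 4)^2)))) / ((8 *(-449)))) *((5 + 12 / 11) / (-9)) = -73901 / 533412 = -0.14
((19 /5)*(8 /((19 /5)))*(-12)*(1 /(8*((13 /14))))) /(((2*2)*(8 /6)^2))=-189 /104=-1.82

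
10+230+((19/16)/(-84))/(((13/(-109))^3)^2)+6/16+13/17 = -4670.80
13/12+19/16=109/48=2.27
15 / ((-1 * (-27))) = 5 / 9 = 0.56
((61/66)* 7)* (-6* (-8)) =3416/11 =310.55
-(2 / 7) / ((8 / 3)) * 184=-138 / 7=-19.71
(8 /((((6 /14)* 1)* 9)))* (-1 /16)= -7 /54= -0.13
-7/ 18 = -0.39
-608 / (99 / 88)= -4864 / 9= -540.44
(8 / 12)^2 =0.44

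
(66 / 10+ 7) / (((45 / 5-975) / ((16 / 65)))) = -544 / 156975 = -0.00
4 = 4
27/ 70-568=-39733/ 70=-567.61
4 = 4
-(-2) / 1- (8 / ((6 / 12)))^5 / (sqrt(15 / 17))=2- 1048576*sqrt(255) / 15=-1116292.40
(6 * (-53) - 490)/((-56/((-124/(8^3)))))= -3131/896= -3.49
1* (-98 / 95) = -98 / 95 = -1.03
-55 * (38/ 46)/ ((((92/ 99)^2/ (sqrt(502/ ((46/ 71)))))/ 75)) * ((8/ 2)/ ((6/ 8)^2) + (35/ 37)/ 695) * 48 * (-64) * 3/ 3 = 5394935751480000 * sqrt(409883)/ 1439222263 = 2399873563.91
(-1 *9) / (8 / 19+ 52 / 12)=-513 / 271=-1.89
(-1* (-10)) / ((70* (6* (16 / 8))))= 1 / 84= 0.01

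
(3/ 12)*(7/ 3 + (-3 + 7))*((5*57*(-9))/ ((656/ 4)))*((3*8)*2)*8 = -389880/ 41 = -9509.27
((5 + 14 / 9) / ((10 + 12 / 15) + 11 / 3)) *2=590 / 651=0.91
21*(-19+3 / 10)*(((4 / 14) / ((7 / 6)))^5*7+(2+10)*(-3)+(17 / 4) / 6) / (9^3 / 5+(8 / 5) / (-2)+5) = 6390450701107 / 69177612000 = 92.38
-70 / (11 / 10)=-700 / 11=-63.64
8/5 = 1.60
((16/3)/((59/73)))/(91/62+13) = 72416/158769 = 0.46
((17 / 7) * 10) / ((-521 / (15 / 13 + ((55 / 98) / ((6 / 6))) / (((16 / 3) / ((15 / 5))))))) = -0.07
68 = 68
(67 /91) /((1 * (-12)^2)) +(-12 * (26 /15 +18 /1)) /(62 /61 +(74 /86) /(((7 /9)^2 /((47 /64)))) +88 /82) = -1744066912345661 /23084967512880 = -75.55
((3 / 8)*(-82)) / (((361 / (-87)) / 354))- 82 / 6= 5652629 / 2166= 2609.71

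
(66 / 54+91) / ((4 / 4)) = 830 / 9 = 92.22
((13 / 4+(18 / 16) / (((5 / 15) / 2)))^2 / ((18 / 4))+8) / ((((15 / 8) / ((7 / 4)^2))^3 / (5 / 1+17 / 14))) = 8285851 / 10125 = 818.36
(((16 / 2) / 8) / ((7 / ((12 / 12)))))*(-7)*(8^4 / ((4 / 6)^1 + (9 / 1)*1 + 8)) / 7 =-12288 / 371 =-33.12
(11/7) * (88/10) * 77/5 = 5324/25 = 212.96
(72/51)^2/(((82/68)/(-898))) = -1034496/697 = -1484.21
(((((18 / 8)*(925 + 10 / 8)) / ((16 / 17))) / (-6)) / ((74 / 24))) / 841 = -566865 / 3982976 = -0.14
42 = 42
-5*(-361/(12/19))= 34295/12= 2857.92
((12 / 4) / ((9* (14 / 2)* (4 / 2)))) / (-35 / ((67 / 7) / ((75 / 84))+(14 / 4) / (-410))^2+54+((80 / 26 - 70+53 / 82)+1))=-342666213279 / 166684829700683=-0.00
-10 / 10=-1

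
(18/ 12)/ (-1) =-3/ 2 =-1.50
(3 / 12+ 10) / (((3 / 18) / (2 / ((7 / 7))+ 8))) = 615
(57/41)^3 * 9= 1666737/68921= 24.18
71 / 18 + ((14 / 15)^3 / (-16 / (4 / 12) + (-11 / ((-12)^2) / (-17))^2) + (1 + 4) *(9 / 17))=72337308196747 / 11002599915750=6.57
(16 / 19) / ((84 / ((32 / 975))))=0.00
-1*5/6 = -5/6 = -0.83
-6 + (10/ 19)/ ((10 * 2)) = -5.97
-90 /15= -6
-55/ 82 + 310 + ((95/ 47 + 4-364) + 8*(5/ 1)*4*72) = 44210585/ 3854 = 11471.35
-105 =-105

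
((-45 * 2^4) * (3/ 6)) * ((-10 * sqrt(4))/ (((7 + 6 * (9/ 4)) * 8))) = 1800/ 41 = 43.90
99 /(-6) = -33 /2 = -16.50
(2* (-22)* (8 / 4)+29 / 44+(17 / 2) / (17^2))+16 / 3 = -183959 / 2244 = -81.98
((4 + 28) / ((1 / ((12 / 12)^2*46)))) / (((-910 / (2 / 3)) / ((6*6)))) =-17664 / 455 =-38.82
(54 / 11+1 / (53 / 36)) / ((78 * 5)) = 543 / 37895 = 0.01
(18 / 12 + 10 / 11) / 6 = 53 / 132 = 0.40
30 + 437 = 467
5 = 5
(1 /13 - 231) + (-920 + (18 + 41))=-14195 /13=-1091.92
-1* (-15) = 15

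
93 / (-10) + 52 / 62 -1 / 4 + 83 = 46059 / 620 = 74.29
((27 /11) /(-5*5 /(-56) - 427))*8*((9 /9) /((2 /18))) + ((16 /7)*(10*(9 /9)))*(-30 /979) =-182479872 /163697611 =-1.11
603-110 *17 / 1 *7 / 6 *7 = -44006 / 3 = -14668.67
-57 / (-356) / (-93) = -19 / 11036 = -0.00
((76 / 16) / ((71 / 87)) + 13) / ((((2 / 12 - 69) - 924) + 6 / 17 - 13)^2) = 13902345 / 746802742151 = 0.00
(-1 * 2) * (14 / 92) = -7 / 23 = -0.30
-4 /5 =-0.80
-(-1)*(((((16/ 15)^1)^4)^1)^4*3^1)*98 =1807780919223536058368/ 2189469451904296875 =825.67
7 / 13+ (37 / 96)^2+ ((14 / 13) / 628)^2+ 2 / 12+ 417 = 417.85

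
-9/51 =-3/17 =-0.18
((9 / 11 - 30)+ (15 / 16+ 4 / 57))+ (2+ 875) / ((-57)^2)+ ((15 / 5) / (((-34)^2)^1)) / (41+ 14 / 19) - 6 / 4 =-3853381950703 / 131048908848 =-29.40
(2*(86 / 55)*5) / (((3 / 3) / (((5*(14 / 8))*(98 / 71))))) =147490 / 781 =188.85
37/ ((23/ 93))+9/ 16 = 55263/ 368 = 150.17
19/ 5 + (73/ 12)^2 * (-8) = -26303/ 90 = -292.26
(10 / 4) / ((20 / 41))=41 / 8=5.12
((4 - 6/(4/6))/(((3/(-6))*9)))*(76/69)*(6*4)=6080/207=29.37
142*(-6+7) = 142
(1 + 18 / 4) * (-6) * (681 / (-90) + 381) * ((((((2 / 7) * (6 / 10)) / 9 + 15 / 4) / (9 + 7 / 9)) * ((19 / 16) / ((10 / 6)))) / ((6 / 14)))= -1010857893 / 128000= -7897.33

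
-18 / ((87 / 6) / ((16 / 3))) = -192 / 29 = -6.62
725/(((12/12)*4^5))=725/1024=0.71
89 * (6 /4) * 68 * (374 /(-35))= -3395172 /35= -97004.91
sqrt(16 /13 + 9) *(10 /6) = 5 *sqrt(1729) /39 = 5.33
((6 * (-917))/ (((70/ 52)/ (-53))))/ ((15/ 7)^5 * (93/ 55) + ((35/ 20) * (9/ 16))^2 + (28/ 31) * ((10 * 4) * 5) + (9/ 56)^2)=25425897427746816/ 30287223662975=839.49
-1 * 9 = -9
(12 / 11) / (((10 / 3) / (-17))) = -306 / 55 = -5.56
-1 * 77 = -77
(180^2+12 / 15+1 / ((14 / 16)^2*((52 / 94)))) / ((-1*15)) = -34401356 / 15925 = -2160.21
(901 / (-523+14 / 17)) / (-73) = 15317 / 648021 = 0.02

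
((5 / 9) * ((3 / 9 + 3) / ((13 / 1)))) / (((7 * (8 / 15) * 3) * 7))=125 / 68796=0.00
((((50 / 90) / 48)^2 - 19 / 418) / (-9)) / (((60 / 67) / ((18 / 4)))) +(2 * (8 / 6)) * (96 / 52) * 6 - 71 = -132698208293 / 3202467840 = -41.44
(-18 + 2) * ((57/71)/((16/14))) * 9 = -7182/71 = -101.15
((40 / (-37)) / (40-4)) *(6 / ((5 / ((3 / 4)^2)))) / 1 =-0.02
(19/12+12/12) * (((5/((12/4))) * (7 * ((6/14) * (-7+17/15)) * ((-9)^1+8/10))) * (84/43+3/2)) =2145.92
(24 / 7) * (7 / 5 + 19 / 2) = 1308 / 35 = 37.37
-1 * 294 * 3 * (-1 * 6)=5292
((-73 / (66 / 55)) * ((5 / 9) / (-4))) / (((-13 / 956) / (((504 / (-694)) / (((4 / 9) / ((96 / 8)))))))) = 54958050 / 4511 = 12183.12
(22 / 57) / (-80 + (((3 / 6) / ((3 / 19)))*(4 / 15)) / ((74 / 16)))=-6105 / 1262512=-0.00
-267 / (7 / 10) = -2670 / 7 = -381.43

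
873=873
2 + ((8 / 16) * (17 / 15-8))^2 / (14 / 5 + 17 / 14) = 124843 / 25290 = 4.94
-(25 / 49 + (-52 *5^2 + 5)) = 63430 / 49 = 1294.49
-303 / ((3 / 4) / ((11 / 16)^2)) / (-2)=12221 / 128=95.48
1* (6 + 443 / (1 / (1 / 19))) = 557 / 19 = 29.32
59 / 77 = 0.77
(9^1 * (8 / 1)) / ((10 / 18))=648 / 5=129.60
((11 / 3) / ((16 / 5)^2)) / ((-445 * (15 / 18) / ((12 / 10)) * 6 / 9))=-99 / 56960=-0.00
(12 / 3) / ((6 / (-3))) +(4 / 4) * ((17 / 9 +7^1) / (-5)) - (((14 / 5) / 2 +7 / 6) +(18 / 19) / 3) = -11389 / 1710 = -6.66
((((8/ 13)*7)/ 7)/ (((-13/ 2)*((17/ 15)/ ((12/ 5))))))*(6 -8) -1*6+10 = 12644/ 2873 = 4.40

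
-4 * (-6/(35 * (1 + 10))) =24/385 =0.06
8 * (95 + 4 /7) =5352 /7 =764.57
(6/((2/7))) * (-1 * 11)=-231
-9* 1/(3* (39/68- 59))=204/3973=0.05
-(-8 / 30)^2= -0.07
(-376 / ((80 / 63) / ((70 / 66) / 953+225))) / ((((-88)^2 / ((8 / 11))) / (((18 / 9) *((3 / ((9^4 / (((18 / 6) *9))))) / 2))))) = -116401187 / 1506910284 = -0.08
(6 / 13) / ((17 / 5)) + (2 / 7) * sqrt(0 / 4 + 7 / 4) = 30 / 221 + sqrt(7) / 7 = 0.51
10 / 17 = 0.59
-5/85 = -1/17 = -0.06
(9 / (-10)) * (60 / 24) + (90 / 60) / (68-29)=-115 / 52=-2.21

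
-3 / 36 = -1 / 12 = -0.08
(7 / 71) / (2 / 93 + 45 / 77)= 50127 / 308069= 0.16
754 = 754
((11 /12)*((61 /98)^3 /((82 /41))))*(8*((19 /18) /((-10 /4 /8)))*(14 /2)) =-47439029 /2268945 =-20.91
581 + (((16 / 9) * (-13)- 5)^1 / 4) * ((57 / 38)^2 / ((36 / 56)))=40061 / 72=556.40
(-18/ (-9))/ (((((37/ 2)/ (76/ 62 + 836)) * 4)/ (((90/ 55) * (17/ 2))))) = 3970962/ 12617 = 314.73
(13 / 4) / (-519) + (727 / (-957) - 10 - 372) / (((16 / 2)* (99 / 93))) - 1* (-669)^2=-19564007480309 / 43708104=-447605.95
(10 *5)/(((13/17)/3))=2550/13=196.15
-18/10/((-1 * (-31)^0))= 9/5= 1.80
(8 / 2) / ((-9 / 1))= -4 / 9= -0.44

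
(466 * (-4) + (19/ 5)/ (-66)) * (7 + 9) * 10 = -9842224/ 33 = -298249.21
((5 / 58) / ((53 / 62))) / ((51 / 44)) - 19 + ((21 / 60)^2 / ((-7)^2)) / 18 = -3558053071 / 188128800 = -18.91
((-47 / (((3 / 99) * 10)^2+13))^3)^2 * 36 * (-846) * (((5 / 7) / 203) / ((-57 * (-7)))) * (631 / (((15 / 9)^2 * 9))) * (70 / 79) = -230337893160882777630340910259806256 / 17911982975305950502885303328729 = -12859.43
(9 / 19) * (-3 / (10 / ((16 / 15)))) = -72 / 475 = -0.15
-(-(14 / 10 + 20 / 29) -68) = 10163 / 145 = 70.09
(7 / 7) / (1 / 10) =10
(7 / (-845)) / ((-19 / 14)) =98 / 16055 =0.01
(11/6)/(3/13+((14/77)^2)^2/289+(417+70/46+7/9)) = 41749733883/9553787978200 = 0.00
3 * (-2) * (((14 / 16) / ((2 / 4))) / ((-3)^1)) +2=11 / 2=5.50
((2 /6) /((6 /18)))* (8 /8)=1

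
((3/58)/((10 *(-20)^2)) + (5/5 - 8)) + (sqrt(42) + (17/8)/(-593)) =-963523221/137576000 + sqrt(42) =-0.52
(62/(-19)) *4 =-248/19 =-13.05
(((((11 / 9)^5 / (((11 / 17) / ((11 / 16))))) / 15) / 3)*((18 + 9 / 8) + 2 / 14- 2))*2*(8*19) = 50302830391 / 148803480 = 338.05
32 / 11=2.91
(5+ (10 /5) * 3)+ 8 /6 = 37 /3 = 12.33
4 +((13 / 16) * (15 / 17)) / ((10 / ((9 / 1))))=2527 / 544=4.65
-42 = -42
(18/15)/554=3/1385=0.00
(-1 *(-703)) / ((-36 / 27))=-2109 / 4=-527.25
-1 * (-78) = 78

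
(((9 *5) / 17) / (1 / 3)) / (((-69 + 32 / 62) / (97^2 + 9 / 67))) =-2638274220 / 2418097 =-1091.05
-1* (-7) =7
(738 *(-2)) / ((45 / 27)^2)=-13284 / 25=-531.36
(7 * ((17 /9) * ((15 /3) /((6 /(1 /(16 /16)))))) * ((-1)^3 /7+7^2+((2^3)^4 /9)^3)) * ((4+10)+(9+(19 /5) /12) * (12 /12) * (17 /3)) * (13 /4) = 639077068143733505 /2834352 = 225475547195.17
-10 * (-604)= 6040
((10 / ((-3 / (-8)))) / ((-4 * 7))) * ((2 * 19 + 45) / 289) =-1660 / 6069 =-0.27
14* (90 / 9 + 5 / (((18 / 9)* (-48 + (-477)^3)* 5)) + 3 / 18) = 735601582 / 5168161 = 142.33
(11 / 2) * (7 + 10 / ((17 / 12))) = 2629 / 34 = 77.32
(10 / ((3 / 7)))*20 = 1400 / 3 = 466.67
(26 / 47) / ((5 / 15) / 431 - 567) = -16809 / 17228555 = -0.00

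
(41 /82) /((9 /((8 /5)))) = 4 /45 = 0.09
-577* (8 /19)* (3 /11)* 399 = -290808 /11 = -26437.09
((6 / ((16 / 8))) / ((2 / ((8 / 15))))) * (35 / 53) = 28 / 53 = 0.53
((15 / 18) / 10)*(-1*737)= -737 / 12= -61.42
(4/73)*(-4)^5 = -4096/73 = -56.11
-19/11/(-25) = 19/275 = 0.07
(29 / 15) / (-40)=-29 / 600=-0.05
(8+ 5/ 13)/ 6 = 109/ 78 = 1.40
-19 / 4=-4.75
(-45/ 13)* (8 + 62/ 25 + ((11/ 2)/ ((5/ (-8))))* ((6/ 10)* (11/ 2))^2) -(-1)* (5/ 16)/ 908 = 1394994713/ 4721600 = 295.45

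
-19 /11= -1.73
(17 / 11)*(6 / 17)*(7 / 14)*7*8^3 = 977.45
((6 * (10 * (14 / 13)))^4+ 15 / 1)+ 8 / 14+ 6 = 17431881.80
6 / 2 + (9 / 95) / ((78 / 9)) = 7437 / 2470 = 3.01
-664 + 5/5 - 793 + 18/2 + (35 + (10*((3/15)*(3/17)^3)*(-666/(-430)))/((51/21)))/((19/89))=-437744908884/341183285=-1283.02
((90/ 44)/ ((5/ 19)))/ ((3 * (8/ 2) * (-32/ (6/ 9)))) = -19/ 1408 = -0.01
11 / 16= 0.69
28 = 28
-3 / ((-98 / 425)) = 1275 / 98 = 13.01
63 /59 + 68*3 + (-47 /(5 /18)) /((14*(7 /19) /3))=1541706 /14455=106.66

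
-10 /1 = -10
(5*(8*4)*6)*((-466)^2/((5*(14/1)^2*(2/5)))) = 26058720/49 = 531810.61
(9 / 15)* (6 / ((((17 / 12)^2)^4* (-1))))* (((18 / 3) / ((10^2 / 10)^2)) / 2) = -5804752896 / 871969680125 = -0.01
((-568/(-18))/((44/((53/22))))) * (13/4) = 48919/8712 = 5.62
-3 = -3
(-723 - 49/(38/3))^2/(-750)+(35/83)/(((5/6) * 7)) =-21105277401/29963000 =-704.38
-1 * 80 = -80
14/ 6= 7/ 3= 2.33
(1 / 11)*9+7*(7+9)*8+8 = 9953 / 11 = 904.82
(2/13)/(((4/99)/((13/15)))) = 33/10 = 3.30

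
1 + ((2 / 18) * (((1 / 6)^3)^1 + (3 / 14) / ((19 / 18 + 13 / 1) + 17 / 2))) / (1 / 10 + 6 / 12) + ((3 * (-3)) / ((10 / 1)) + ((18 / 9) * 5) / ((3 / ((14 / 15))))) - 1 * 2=50292461 / 41436360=1.21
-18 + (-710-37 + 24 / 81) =-20647 / 27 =-764.70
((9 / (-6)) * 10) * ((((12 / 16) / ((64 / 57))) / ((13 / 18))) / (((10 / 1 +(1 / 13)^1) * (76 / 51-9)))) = 1177335 / 6422144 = 0.18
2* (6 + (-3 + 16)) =38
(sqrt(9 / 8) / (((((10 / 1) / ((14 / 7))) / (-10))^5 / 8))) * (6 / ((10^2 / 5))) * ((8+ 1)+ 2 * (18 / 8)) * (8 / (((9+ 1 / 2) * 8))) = -7776 * sqrt(2) / 95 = -115.76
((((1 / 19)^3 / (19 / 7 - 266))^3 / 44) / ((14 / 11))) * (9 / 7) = -63 / 16160262137030962866824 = -0.00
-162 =-162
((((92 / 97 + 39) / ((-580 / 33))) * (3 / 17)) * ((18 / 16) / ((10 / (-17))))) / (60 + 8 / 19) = 2623995 / 206676736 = 0.01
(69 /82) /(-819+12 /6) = -69 /66994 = -0.00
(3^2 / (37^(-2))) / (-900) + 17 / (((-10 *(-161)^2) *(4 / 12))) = -35486359 / 2592100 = -13.69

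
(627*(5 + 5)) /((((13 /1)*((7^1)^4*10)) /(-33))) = -20691 /31213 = -0.66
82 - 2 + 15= 95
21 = 21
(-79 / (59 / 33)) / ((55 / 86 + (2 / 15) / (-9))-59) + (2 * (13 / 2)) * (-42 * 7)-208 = -161115259220 / 39986483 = -4029.24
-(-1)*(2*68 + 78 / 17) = 2390 / 17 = 140.59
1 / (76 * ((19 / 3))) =3 / 1444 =0.00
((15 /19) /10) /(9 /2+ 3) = 1 /95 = 0.01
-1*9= -9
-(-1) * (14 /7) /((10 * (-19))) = -1 /95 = -0.01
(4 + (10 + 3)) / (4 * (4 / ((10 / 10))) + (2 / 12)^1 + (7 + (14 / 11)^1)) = 1122 / 1613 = 0.70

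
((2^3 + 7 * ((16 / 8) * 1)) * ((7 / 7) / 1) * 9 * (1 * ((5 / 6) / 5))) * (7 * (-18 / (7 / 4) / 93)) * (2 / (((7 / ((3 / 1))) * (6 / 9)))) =-7128 / 217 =-32.85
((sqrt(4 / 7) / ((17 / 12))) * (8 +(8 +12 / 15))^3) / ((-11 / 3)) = -6096384 * sqrt(7) / 23375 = -690.03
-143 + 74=-69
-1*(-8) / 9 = 8 / 9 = 0.89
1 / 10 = 0.10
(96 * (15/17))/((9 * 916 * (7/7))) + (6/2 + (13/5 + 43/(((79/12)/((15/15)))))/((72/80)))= 36416311/2767923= 13.16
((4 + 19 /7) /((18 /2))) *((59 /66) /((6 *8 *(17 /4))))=2773 /848232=0.00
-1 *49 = -49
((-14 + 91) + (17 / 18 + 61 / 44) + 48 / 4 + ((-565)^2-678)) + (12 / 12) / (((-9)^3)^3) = 5431668789175615 / 17046501516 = 318638.33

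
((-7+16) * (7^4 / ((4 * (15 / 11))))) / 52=79233 / 1040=76.19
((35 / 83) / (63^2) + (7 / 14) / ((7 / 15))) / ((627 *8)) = 100855 / 472115952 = 0.00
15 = 15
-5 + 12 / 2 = 1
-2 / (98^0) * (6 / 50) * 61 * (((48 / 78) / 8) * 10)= -732 / 65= -11.26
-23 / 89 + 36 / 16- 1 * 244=-86155 / 356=-242.01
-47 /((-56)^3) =47 /175616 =0.00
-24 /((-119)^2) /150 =-4 /354025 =-0.00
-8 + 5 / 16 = -123 / 16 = -7.69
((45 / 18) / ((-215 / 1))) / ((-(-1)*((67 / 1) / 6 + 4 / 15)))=-15 / 14749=-0.00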